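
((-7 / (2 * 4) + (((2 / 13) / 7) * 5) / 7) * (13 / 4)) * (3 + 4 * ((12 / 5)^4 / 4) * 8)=-734634177 / 980000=-749.63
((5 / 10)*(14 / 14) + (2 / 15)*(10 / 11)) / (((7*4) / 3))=41 / 616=0.07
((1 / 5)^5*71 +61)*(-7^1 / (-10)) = 667436 / 15625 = 42.72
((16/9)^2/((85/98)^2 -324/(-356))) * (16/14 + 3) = 906529792/115096869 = 7.88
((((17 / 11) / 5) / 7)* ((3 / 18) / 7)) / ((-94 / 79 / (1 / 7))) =-1343 / 10639860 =-0.00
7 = 7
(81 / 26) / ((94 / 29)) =2349 / 2444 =0.96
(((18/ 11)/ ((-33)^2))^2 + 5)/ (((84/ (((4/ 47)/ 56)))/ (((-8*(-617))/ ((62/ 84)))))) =10930536306/ 18068150639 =0.60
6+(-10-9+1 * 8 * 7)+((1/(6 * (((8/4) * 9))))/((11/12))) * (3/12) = 17029/396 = 43.00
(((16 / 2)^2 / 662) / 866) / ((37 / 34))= 544 / 5302951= 0.00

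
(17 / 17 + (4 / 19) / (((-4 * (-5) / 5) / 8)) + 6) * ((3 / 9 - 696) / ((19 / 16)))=-1569424 / 361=-4347.43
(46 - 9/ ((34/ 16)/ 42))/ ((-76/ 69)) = 4071/ 34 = 119.74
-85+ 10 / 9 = -755 / 9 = -83.89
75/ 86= 0.87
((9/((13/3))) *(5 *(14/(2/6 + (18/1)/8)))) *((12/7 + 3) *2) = 213840/403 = 530.62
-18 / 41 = -0.44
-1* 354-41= -395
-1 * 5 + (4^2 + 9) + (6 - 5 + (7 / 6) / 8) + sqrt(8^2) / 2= 1207 / 48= 25.15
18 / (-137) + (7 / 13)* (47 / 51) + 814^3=48989985455803 / 90831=539353144.36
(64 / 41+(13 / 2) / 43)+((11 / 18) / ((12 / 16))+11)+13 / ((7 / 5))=15202681 / 666414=22.81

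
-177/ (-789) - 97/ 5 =-25216/ 1315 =-19.18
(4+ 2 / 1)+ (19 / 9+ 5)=13.11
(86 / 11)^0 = 1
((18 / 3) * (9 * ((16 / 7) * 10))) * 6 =51840 / 7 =7405.71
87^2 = 7569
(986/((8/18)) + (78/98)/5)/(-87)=-362381/14210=-25.50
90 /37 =2.43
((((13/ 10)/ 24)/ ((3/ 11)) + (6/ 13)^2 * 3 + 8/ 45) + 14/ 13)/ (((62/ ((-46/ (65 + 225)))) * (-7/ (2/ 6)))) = 5855777/ 22971967200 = 0.00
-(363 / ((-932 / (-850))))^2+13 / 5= -119001055097 / 1085780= -109599.60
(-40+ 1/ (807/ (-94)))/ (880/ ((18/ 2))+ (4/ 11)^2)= -5875881/ 14340928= -0.41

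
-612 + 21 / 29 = -17727 / 29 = -611.28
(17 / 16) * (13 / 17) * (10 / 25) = 13 / 40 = 0.32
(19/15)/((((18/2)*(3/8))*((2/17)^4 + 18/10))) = 12695192/60893289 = 0.21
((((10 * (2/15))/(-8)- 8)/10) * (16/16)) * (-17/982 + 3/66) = -0.02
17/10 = 1.70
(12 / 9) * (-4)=-16 / 3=-5.33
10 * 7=70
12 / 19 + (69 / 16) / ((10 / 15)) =4317 / 608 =7.10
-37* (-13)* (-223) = -107263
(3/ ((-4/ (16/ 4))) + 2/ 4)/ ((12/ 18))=-15/ 4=-3.75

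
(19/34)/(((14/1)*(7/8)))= 38/833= 0.05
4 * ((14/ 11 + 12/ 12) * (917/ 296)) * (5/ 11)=114625/ 8954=12.80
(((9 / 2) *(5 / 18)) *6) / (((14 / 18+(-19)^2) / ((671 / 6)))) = 2745 / 1184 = 2.32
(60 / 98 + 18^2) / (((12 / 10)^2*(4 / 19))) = 1259225 / 1176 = 1070.77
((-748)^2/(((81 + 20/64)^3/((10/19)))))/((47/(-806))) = -18471330775040/1966451993593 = -9.39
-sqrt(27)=-3* sqrt(3)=-5.20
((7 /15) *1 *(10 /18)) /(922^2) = 0.00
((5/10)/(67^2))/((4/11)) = 11/35912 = 0.00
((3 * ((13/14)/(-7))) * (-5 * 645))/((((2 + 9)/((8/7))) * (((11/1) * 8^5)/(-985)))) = -123888375/339992576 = -0.36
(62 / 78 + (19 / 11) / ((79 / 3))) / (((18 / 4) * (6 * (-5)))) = -29162 / 4575285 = -0.01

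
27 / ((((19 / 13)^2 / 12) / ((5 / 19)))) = 273780 / 6859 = 39.92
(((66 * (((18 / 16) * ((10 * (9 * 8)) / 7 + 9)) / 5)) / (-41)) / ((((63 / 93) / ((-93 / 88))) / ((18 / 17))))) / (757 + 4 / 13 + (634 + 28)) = 2377030617 / 50412560240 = 0.05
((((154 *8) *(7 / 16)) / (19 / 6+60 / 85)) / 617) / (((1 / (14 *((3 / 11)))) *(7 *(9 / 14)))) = 46648 / 243715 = 0.19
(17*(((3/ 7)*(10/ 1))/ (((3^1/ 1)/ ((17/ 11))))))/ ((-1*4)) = -1445/ 154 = -9.38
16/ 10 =8/ 5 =1.60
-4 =-4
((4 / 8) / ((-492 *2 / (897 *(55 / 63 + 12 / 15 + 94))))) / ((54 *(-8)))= 9010963 / 89268480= 0.10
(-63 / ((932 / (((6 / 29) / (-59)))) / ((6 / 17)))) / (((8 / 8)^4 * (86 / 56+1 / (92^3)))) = 1030204224 / 18910626048571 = 0.00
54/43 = 1.26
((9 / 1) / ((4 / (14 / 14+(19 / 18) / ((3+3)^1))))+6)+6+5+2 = 1039 / 48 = 21.65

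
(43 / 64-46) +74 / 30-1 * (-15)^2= -257147 / 960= -267.86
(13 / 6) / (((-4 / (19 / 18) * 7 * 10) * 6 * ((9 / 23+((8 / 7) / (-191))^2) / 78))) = -1450739927 / 5346695520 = -0.27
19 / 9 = 2.11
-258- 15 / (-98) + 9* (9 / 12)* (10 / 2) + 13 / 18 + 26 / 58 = -11404025 / 51156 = -222.93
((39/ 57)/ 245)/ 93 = 13/ 432915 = 0.00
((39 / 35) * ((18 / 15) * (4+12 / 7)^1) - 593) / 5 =-143413 / 1225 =-117.07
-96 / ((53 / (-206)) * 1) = 19776 / 53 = 373.13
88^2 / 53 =7744 / 53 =146.11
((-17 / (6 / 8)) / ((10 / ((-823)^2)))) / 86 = -11514593 / 645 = -17852.08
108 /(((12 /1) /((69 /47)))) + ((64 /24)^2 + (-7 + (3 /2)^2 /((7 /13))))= 207299 /11844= 17.50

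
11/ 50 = 0.22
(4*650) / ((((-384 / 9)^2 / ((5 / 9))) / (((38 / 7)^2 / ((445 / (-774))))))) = -45404775 / 1116416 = -40.67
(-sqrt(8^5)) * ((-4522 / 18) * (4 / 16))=72352 * sqrt(2) / 9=11369.02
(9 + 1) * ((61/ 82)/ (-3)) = -305/ 123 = -2.48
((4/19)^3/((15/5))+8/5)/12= 41234/308655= 0.13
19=19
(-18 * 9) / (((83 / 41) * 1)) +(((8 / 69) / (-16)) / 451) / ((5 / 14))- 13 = -1201349576 / 12914385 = -93.02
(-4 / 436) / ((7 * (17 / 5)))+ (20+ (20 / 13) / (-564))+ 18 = 903408014 / 23775843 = 38.00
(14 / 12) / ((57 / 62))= 217 / 171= 1.27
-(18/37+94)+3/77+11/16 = -4273957/45584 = -93.76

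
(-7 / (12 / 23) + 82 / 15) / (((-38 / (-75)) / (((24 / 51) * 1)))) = -2385 / 323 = -7.38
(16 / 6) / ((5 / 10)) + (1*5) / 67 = 1087 / 201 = 5.41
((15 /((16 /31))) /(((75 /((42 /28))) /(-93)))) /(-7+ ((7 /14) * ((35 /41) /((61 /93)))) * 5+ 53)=-21631149 /19709360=-1.10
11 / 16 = 0.69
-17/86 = -0.20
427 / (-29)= -427 / 29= -14.72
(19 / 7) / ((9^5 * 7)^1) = 19 / 2893401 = 0.00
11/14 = 0.79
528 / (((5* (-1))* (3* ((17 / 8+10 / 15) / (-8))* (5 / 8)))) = 270336 / 1675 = 161.39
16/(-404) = -4/101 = -0.04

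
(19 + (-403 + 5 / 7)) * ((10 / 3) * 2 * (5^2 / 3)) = -1341500 / 63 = -21293.65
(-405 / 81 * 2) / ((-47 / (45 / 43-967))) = -415360 / 2021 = -205.52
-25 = -25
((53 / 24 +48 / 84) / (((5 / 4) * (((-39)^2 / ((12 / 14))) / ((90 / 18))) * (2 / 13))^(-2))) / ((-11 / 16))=-1657383 / 88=-18833.90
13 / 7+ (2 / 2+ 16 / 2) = 76 / 7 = 10.86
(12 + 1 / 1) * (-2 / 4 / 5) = -13 / 10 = -1.30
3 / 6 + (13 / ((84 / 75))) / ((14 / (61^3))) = 73769021 / 392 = 188186.28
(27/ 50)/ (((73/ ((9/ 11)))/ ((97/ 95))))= 23571/ 3814250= 0.01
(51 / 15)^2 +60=1789 / 25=71.56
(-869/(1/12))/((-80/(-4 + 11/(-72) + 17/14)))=-1286989/3360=-383.03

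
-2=-2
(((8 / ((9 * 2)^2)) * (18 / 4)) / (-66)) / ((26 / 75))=-25 / 5148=-0.00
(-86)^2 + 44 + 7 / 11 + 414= 86401 / 11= 7854.64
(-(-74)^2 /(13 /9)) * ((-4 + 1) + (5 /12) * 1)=127317 /13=9793.62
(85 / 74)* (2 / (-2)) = -85 / 74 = -1.15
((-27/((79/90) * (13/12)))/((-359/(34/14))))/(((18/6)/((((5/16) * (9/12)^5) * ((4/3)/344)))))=8365275/454560124928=0.00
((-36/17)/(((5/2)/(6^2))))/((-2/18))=23328/85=274.45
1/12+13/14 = 85/84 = 1.01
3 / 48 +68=1089 / 16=68.06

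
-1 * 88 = -88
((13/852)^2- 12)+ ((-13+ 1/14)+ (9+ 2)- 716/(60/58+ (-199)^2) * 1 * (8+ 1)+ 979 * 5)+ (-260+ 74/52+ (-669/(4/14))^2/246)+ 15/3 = 6439638907469168155/239263571815632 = 26914.41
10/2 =5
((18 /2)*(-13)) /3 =-39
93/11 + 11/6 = 679/66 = 10.29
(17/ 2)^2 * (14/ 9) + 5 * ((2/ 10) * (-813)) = -12611/ 18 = -700.61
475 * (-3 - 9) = -5700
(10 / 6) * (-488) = -2440 / 3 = -813.33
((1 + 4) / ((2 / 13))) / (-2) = -65 / 4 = -16.25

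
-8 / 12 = -2 / 3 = -0.67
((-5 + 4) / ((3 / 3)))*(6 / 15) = -0.40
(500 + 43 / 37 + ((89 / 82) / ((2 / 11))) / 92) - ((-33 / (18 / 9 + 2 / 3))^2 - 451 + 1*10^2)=1561076761 / 2233024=699.09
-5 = -5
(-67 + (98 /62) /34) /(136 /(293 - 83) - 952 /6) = 7409745 /17487968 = 0.42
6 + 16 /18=62 /9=6.89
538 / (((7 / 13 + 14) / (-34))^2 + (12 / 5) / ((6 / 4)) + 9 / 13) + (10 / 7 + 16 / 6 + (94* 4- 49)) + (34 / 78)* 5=121149494416 / 220017707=550.64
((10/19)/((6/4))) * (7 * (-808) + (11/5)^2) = -188372/95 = -1982.86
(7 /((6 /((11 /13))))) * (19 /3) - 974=-226453 /234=-967.75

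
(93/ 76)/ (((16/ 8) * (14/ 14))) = 93/ 152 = 0.61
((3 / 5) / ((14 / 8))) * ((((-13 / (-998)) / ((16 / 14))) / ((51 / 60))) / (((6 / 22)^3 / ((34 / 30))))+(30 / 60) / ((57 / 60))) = 3918059 / 8959545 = 0.44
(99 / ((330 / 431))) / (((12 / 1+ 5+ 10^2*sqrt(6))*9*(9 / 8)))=-29308 / 8060985+ 34480*sqrt(6) / 1612197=0.05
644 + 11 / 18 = 11603 / 18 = 644.61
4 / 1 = 4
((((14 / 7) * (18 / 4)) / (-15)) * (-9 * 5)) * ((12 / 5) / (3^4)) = 4 / 5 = 0.80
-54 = -54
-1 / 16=-0.06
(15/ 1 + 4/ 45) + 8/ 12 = 15.76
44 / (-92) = -11 / 23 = -0.48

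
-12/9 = -4/3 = -1.33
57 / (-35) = -1.63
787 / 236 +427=101559 / 236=430.33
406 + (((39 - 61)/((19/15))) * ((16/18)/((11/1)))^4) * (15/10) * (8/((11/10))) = 405.99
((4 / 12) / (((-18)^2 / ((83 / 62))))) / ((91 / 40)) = 0.00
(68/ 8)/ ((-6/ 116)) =-493/ 3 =-164.33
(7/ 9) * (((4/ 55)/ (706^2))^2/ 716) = 7/ 302677217099621100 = 0.00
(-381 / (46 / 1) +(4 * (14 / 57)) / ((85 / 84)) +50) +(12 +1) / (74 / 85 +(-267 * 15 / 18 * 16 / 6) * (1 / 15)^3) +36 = 43266338126 / 444217055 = 97.40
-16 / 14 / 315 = -8 / 2205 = -0.00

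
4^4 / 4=64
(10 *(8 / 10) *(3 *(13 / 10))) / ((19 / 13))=2028 / 95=21.35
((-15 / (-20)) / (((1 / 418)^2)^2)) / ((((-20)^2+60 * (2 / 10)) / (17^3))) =28122450647379 / 103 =273033501430.86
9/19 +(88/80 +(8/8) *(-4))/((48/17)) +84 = 761033/9120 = 83.45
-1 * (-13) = 13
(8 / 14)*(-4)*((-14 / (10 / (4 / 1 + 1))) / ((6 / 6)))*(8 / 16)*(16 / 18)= 64 / 9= 7.11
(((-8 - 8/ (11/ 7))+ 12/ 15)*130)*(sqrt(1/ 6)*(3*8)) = -70304*sqrt(6)/ 11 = -15655.36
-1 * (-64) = 64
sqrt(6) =2.45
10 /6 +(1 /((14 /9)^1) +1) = 139 /42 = 3.31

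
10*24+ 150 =390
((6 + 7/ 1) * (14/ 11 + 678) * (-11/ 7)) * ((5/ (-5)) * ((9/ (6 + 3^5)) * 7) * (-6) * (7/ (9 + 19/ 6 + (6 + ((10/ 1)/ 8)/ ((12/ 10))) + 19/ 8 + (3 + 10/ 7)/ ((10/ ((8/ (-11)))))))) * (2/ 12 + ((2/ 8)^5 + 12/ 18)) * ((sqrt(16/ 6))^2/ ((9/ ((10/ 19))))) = -419341272350/ 464711937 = -902.37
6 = 6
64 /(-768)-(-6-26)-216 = -2209 /12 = -184.08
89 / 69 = 1.29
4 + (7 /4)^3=599 /64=9.36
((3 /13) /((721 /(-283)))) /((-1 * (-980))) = -849 /9185540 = -0.00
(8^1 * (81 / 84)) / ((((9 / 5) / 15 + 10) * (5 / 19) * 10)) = 513 / 1771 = 0.29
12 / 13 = 0.92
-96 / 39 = -32 / 13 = -2.46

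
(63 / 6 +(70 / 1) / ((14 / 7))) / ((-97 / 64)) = -2912 / 97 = -30.02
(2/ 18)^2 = 1/ 81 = 0.01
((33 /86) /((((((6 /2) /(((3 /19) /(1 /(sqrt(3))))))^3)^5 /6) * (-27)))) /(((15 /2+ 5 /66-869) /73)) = 19317771 * sqrt(3) /18556817617364788323563939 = 0.00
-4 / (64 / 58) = -3.62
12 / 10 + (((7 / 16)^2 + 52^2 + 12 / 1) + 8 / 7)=24358067 / 8960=2718.53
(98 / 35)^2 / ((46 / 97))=9506 / 575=16.53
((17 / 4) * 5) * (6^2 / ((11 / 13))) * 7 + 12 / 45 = 1044269 / 165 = 6328.90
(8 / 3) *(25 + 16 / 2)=88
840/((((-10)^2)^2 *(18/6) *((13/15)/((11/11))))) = 21/650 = 0.03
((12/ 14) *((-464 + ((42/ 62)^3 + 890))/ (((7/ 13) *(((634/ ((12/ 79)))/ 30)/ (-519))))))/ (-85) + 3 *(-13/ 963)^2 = 5721570274418603293/ 192109019731196967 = 29.78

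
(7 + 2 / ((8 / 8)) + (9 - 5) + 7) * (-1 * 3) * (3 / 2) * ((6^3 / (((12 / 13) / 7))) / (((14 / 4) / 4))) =-168480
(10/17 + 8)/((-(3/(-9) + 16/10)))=-2190/323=-6.78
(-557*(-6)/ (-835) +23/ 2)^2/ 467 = 156775441/ 1302416300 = 0.12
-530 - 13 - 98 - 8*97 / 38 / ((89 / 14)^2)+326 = -47483233 / 150499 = -315.51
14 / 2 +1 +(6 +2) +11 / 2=21.50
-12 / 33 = -4 / 11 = -0.36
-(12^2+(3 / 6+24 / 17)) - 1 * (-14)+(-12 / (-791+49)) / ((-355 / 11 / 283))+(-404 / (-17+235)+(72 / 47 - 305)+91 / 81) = -810638841590411 / 1858191865110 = -436.25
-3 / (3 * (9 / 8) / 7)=-56 / 9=-6.22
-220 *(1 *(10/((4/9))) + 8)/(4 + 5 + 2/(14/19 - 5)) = -543510/691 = -786.56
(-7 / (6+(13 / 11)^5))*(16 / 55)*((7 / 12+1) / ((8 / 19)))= -36997807 / 40127970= -0.92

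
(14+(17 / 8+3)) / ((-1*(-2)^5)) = 153 / 256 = 0.60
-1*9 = -9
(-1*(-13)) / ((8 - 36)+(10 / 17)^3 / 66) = -0.46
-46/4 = -23/2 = -11.50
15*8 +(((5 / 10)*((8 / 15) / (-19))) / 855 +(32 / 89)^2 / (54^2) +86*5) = 28662724128682 / 52114041225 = 550.00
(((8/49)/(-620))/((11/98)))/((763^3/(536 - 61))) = -380/151470476927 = -0.00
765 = 765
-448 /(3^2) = -49.78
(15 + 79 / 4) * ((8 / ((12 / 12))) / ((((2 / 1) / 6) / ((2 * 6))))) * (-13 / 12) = -10842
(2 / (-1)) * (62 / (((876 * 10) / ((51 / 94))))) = -527 / 68620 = -0.01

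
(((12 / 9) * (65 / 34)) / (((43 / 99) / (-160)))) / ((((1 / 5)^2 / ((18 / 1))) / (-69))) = 21312720000 / 731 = 29155567.72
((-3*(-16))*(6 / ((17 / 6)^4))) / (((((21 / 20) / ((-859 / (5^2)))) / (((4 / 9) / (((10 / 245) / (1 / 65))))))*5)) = -664989696 / 135721625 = -4.90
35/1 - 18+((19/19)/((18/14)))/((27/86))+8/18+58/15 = 28903/1215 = 23.79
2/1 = 2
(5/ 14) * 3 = 15/ 14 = 1.07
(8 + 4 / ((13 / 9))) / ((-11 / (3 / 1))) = -420 / 143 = -2.94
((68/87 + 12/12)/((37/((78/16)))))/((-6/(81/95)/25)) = -272025/326192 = -0.83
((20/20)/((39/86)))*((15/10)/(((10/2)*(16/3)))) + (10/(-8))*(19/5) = -4811/1040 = -4.63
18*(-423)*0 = 0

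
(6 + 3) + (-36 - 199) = -226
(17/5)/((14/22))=187/35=5.34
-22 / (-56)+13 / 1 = 13.39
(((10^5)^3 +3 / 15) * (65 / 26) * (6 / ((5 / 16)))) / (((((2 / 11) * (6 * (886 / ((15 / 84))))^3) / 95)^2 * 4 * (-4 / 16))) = -0.00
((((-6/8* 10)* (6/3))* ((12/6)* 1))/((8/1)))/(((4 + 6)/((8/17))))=-3/17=-0.18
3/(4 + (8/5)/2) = 5/8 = 0.62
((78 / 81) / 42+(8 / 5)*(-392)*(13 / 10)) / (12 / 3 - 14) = 11557403 / 141750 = 81.53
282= 282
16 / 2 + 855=863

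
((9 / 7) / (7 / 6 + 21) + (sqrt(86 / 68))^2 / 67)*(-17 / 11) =-163045 / 1372294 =-0.12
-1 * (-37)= 37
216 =216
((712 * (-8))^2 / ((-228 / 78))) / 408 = -26361088 / 969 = -27204.43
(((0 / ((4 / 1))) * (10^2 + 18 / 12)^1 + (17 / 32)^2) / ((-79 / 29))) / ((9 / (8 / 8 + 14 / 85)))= -5423 / 404480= -0.01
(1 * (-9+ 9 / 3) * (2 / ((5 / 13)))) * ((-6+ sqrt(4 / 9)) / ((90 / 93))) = 12896 / 75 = 171.95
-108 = -108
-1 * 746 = -746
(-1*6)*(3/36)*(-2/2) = 1/2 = 0.50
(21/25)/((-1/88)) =-1848/25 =-73.92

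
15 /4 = 3.75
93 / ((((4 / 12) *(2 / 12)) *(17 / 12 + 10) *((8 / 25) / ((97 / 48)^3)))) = 2121964725 / 561152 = 3781.44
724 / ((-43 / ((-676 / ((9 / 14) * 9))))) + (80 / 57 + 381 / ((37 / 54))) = 6181873166 / 2448549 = 2524.71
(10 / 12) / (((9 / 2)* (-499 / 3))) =-5 / 4491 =-0.00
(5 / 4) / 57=5 / 228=0.02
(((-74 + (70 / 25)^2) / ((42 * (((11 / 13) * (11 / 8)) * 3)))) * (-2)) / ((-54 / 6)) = -0.10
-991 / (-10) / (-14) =-991 / 140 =-7.08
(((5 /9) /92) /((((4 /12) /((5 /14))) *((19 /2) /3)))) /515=5 /1260308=0.00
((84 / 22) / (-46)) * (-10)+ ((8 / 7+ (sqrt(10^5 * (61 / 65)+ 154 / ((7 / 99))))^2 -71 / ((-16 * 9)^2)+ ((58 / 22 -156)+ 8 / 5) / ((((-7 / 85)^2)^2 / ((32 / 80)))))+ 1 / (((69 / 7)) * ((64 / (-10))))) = -200394400285215431 / 163749890304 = -1223783.42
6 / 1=6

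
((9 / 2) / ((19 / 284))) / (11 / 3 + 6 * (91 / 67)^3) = 1153125342 / 320580749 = 3.60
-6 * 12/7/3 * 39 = -936/7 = -133.71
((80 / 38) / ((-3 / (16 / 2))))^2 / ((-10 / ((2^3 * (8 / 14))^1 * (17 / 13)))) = -18.84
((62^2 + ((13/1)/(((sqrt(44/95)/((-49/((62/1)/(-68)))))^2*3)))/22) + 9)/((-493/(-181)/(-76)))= -24383452788094/171979599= -141781.08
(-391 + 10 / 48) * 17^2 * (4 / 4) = -2710531 / 24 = -112938.79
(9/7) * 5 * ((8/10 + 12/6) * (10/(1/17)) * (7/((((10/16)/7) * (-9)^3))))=-26656/81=-329.09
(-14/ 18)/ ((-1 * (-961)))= -7/ 8649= -0.00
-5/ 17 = -0.29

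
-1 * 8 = -8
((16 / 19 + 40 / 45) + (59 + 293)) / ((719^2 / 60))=1209760 / 29466777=0.04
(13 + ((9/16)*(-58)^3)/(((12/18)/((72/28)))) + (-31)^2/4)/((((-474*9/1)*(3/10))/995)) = 58933665925/179172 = 328922.30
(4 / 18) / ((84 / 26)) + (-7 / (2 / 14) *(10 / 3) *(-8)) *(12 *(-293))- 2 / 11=-9551425195 / 2079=-4594240.11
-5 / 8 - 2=-21 / 8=-2.62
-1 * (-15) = 15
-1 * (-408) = 408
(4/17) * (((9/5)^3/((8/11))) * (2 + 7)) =72171/4250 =16.98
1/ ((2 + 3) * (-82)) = -1/ 410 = -0.00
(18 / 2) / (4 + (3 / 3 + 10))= 0.60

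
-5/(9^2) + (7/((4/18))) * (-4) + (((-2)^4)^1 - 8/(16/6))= -9158/81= -113.06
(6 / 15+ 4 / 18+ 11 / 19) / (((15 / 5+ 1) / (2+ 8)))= 1027 / 342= 3.00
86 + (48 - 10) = 124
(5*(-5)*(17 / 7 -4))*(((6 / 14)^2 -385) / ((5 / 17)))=-17630360 / 343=-51400.47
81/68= 1.19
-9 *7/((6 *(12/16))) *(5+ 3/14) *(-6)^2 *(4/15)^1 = -3504/5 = -700.80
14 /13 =1.08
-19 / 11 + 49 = 520 / 11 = 47.27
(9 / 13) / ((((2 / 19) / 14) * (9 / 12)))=1596 / 13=122.77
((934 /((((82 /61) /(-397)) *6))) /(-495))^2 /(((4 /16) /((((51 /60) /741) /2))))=19.79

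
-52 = -52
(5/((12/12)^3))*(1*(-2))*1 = -10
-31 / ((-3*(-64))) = -31 / 192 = -0.16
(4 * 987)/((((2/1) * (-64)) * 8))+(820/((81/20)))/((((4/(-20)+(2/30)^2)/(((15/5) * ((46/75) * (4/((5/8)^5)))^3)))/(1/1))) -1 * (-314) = -9202048968520338743814877/174023437500000000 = -52878216.29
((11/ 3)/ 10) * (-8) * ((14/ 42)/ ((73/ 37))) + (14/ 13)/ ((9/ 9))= 24826/ 42705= 0.58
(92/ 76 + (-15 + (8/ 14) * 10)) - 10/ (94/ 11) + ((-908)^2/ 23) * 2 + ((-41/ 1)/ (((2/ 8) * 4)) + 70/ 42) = 30901393853/ 431319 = 71643.94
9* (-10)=-90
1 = 1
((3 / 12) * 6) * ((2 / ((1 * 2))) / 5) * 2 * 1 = 0.60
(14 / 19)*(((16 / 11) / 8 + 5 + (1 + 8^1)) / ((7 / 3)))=936 / 209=4.48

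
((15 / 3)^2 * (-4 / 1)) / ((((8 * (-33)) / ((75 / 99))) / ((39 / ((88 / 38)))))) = 154375 / 31944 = 4.83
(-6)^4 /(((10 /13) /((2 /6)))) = 2808 /5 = 561.60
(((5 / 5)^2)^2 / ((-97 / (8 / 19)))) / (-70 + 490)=-2 / 193515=-0.00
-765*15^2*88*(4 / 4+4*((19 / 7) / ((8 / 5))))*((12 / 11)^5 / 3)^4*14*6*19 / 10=-80985112832458953975870259200 / 61159090448414546291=-1324171308.61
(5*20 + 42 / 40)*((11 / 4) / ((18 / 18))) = 22231 / 80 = 277.89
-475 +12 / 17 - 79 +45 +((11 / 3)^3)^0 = -8624 / 17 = -507.29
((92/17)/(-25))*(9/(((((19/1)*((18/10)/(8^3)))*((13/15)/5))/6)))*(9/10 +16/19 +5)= -543062016/79781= -6806.91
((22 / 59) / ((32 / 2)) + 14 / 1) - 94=-79.98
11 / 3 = 3.67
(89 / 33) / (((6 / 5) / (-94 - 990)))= -241190 / 99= -2436.26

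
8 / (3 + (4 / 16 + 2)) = 32 / 21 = 1.52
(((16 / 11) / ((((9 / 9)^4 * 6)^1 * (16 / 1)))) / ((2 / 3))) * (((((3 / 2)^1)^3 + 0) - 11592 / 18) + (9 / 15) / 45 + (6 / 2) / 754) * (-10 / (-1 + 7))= 144905459 / 5971680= 24.27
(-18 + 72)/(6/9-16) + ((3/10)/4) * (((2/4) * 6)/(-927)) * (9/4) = -1335087/379040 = -3.52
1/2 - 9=-17/2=-8.50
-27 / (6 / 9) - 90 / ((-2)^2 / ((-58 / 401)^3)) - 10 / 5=-5472122045 / 128962402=-42.43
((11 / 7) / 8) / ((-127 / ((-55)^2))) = -33275 / 7112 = -4.68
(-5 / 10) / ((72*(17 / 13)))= -13 / 2448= -0.01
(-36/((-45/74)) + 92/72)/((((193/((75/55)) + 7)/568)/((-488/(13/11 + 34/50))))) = -6482749075/106944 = -60618.17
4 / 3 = 1.33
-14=-14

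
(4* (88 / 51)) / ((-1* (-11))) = 0.63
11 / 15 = 0.73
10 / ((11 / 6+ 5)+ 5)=60 / 71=0.85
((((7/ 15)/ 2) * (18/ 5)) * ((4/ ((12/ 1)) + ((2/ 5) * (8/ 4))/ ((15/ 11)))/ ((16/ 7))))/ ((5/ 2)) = 3381/ 25000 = 0.14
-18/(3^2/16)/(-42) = 16/21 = 0.76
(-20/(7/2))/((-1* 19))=40/133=0.30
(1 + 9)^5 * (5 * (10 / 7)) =5000000 / 7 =714285.71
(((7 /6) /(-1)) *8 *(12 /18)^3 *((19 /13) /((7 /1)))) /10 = -304 /5265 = -0.06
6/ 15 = 0.40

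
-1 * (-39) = 39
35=35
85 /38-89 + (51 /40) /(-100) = -6594969 /76000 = -86.78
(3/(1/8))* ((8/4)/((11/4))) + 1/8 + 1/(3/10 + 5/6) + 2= 30611/1496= 20.46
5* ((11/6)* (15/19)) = 7.24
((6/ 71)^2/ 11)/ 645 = 12/ 11921965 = 0.00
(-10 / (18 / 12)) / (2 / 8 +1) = -5.33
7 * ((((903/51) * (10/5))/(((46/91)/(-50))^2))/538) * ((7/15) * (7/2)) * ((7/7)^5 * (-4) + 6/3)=-14725.68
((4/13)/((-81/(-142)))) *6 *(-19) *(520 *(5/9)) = -4316800/243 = -17764.61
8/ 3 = 2.67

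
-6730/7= -961.43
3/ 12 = 1/ 4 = 0.25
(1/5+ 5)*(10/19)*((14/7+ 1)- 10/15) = 364/57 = 6.39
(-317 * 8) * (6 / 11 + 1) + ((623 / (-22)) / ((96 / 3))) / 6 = -16555631 / 4224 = -3919.42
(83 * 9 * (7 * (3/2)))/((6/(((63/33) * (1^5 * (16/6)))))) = 73206/11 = 6655.09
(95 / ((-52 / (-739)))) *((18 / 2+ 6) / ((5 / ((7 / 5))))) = 294861 / 52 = 5670.40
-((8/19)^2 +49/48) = -20761/17328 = -1.20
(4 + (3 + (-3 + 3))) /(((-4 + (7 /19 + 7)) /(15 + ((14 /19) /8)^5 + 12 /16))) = 279541790353 /8540717056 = 32.73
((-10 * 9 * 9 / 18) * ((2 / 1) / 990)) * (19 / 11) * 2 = -38 / 121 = -0.31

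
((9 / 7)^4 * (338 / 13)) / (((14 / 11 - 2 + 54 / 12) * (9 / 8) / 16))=53374464 / 199283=267.83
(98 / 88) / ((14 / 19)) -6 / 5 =137 / 440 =0.31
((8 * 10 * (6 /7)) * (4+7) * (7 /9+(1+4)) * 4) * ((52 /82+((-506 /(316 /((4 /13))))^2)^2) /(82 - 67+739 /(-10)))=-8901803078671923200 /43396716233505453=-205.13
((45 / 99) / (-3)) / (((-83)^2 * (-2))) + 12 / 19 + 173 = 173.63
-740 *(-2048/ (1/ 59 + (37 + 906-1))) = 89415680/ 55579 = 1608.80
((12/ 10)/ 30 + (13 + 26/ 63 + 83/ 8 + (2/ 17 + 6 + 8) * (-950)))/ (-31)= 2867696107/ 6640200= 431.87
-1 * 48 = -48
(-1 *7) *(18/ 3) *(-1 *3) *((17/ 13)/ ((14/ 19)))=2907/ 13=223.62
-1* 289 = -289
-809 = -809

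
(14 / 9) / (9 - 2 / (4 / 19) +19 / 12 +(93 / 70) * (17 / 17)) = 1960 / 3039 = 0.64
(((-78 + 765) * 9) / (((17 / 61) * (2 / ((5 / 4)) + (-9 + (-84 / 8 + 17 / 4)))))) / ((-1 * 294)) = 419070 / 75803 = 5.53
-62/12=-31/6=-5.17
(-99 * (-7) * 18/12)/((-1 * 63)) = -33/2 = -16.50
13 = 13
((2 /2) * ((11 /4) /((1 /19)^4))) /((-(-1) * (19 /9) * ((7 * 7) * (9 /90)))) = 3395205 /98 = 34644.95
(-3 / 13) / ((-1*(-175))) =-3 / 2275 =-0.00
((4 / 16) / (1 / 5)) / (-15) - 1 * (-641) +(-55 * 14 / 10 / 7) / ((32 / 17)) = 60967 / 96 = 635.07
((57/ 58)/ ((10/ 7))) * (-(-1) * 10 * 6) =1197/ 29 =41.28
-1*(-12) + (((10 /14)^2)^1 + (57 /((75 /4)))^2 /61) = 23653649 /1868125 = 12.66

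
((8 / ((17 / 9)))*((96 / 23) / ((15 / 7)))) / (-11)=-16128 / 21505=-0.75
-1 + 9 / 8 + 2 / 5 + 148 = 5941 / 40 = 148.52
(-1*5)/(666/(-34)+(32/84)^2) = 0.26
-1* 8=-8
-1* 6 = -6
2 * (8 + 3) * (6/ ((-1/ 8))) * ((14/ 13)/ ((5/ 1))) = -14784/ 65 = -227.45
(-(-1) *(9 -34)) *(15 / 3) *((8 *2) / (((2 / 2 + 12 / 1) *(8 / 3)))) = -750 / 13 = -57.69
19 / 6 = 3.17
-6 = -6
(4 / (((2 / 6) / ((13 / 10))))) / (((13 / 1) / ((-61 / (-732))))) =1 / 10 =0.10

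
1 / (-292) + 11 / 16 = 799 / 1168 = 0.68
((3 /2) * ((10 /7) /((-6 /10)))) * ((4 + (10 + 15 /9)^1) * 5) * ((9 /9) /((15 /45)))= -839.29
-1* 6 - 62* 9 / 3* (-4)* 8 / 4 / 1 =1482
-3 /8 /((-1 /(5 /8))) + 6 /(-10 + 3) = -279 /448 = -0.62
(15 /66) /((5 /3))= 3 /22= 0.14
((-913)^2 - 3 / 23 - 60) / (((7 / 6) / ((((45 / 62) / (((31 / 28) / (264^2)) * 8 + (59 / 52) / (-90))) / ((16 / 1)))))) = -122129845437600 / 47028767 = -2596917.87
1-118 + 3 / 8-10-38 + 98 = -533 / 8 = -66.62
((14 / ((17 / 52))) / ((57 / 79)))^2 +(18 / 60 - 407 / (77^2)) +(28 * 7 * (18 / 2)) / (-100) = 88700106621157 / 25304998950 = 3505.24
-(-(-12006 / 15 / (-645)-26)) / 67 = -26616 / 72025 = -0.37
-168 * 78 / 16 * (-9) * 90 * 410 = 271989900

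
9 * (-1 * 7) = -63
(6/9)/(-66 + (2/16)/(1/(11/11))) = -16/1581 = -0.01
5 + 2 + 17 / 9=80 / 9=8.89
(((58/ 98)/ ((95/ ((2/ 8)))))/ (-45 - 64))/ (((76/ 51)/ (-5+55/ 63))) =0.00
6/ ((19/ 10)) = 60/ 19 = 3.16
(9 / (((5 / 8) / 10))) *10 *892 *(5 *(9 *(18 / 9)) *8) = 924825600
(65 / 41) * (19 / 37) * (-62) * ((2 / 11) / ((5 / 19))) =-581932 / 16687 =-34.87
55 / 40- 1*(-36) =299 / 8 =37.38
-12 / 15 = -4 / 5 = -0.80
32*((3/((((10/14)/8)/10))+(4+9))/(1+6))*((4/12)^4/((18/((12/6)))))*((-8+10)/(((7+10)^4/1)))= 22336/426207663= 0.00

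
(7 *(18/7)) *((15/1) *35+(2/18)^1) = 9452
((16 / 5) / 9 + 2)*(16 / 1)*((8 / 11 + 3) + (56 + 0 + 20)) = 1487392 / 495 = 3004.83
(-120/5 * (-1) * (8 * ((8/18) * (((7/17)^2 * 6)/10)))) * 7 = 87808/1445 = 60.77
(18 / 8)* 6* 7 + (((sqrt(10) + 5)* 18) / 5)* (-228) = -8019 / 2 - 4104* sqrt(10) / 5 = -6605.10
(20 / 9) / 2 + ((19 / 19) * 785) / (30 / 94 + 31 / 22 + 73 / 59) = 28854436 / 108549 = 265.82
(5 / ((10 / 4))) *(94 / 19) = 188 / 19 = 9.89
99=99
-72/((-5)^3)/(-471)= -24/19625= -0.00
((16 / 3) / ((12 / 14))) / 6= 28 / 27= 1.04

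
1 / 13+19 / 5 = 252 / 65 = 3.88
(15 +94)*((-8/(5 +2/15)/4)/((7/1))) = -3270/539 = -6.07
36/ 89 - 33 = -32.60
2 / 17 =0.12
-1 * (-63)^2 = -3969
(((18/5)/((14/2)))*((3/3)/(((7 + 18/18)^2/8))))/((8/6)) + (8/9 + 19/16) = 2677/1260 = 2.12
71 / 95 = 0.75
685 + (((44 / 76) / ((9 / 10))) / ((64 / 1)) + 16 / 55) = 206248177 / 300960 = 685.30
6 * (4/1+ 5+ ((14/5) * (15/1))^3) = 444582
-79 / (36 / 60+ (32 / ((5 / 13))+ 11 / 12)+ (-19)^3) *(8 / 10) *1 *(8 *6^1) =182016 / 406457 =0.45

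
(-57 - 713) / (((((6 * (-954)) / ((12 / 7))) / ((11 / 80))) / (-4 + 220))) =363 / 53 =6.85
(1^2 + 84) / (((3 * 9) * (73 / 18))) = 170 / 219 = 0.78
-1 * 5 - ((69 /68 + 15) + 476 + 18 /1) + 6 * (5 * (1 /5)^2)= -174697 /340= -513.81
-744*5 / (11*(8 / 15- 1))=55800 / 77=724.68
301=301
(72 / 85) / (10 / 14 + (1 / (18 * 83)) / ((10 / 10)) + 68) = 752976 / 61082785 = 0.01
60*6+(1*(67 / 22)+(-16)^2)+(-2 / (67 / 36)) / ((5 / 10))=909305 / 1474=616.90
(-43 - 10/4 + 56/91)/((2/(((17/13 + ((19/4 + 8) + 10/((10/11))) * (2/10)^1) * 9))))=-3308445/2704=-1223.54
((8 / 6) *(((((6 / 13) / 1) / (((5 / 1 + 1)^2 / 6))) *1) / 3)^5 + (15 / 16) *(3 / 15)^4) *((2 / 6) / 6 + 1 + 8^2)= 0.10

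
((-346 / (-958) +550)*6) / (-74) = -790869 / 17723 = -44.62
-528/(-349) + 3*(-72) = -74856/349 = -214.49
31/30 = 1.03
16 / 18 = 8 / 9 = 0.89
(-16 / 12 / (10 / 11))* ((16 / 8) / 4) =-11 / 15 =-0.73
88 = 88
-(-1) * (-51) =-51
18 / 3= 6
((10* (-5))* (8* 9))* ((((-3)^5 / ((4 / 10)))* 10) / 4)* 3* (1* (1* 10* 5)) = 820125000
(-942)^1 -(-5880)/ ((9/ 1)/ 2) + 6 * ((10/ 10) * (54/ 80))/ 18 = 43787/ 120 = 364.89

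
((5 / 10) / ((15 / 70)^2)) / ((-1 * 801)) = -98 / 7209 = -0.01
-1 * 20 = -20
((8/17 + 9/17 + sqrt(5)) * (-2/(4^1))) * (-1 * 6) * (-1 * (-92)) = 276 + 276 * sqrt(5) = 893.15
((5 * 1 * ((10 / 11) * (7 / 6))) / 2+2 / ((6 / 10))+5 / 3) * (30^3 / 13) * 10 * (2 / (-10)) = -31783.22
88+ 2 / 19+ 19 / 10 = 17101 / 190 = 90.01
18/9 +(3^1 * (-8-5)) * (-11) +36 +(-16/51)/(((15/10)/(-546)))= 29641/51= 581.20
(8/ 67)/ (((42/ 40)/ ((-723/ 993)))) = -38560/ 465717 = -0.08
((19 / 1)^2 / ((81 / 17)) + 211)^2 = 539539984 / 6561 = 82234.41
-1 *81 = -81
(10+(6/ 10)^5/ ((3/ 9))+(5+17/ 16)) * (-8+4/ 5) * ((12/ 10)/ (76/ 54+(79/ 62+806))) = -18413416611/ 105760390625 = -0.17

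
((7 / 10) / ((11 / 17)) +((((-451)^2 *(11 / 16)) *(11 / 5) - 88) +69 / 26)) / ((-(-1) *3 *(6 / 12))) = 3518483519 / 17160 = 205039.83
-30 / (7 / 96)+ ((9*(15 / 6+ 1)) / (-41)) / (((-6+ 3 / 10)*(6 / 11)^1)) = -4484345 / 10906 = -411.18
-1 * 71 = -71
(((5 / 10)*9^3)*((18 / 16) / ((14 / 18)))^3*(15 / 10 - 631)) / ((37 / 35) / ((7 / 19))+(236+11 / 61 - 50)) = -148767530673555 / 40504188928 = -3672.89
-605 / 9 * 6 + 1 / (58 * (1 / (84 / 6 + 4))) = -35063 / 87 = -403.02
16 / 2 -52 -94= -138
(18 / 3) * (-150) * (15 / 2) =-6750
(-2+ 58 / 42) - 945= -945.62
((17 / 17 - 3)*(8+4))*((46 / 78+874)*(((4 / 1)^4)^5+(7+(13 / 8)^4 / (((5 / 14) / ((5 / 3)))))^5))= -328369659052048915906066726813237691 / 14226871222863396864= -23080946886223308.70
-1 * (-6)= 6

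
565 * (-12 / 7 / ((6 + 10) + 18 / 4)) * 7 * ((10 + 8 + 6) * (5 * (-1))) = 1627200 / 41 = 39687.80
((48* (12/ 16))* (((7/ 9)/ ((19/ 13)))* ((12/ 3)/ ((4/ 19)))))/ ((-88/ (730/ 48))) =-33215/ 528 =-62.91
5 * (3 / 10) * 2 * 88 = 264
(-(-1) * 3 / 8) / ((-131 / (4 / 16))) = -3 / 4192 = -0.00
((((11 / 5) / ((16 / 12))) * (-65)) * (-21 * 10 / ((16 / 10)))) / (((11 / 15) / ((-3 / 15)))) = -61425 / 16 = -3839.06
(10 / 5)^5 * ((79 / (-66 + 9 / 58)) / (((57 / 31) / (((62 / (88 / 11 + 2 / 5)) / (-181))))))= 704528320 / 827413083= 0.85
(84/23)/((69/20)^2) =11200/36501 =0.31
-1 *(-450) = 450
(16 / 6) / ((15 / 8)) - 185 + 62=-5471 / 45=-121.58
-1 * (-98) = 98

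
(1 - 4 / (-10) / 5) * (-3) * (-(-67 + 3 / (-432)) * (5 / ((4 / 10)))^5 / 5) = -6784453125 / 512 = -13250885.01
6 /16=3 /8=0.38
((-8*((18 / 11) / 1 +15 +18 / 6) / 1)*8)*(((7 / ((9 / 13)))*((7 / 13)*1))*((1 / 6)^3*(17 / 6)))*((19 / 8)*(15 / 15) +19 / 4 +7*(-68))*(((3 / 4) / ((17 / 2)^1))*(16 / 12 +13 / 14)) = 226765 / 27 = 8398.70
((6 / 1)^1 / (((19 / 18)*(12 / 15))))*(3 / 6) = 135 / 38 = 3.55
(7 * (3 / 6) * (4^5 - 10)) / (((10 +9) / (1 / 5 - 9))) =-156156 / 95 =-1643.75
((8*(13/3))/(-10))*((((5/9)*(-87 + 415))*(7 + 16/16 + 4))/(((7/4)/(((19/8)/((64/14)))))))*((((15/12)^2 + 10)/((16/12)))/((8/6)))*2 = -29273.36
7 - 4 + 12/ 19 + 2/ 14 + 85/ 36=29377/ 4788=6.14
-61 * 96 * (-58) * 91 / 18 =5151328 / 3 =1717109.33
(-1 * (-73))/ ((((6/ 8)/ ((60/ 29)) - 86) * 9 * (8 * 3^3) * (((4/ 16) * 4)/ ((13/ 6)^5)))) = -10424765/ 497901168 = -0.02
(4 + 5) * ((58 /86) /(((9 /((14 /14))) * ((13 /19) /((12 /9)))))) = 2204 /1677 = 1.31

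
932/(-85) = -932/85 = -10.96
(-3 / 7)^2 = 9 / 49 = 0.18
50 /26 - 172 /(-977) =26661 /12701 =2.10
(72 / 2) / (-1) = -36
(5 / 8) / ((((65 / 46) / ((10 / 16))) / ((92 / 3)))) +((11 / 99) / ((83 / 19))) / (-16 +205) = 124478321 / 14683032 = 8.48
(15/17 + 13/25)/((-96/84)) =-1043/850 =-1.23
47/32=1.47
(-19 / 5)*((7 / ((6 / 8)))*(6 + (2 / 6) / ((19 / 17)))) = -10052 / 45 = -223.38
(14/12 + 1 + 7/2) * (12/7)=68/7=9.71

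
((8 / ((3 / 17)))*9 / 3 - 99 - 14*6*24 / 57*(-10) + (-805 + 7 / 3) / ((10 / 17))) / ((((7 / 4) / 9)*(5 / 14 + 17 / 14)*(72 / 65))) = -3608111 / 1254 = -2877.28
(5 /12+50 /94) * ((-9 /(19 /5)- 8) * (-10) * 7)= 3688825 /5358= 688.47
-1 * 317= -317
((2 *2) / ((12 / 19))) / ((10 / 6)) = 19 / 5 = 3.80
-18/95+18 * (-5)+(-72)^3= -35467128/95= -373338.19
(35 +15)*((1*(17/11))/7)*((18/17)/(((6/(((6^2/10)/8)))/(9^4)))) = 885735/154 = 5751.53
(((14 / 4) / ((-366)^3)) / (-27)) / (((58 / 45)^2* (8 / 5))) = 0.00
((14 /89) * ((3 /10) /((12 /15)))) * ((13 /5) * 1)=273 /1780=0.15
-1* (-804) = 804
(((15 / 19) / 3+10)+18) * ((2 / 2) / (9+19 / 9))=4833 / 1900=2.54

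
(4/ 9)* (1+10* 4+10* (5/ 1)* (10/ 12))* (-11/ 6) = -5456/ 81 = -67.36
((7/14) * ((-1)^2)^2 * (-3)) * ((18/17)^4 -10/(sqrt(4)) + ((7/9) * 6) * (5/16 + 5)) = -42191899/1336336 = -31.57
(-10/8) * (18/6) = -15/4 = -3.75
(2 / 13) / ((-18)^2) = 1 / 2106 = 0.00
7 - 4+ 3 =6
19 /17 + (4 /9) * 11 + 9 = 2296 /153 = 15.01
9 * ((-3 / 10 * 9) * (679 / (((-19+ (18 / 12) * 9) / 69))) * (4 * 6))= 4967909.67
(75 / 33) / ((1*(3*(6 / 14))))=175 / 99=1.77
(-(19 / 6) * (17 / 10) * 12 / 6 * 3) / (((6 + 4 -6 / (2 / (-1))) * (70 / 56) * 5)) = -646 / 1625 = -0.40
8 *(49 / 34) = 196 / 17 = 11.53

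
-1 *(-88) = 88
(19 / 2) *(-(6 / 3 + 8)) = -95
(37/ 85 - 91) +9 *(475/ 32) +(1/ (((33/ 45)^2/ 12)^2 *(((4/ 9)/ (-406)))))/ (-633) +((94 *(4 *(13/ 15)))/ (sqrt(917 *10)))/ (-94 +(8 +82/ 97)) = 6399432447789/ 8402762720 - 59267 *sqrt(9170)/ 142020375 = 761.55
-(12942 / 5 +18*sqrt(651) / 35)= -12942 / 5 - 18*sqrt(651) / 35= -2601.52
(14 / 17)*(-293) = -4102 / 17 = -241.29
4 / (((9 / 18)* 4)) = 2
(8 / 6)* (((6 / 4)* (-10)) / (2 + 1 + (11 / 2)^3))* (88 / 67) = -2816 / 18157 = -0.16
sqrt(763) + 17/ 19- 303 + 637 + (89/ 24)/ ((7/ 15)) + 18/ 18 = sqrt(763) + 365847/ 1064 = 371.46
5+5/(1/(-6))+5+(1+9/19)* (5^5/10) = 440.53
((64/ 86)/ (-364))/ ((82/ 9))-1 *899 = -144229303/ 160433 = -899.00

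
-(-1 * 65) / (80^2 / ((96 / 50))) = 39 / 2000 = 0.02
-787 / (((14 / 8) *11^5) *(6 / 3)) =-1574 / 1127357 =-0.00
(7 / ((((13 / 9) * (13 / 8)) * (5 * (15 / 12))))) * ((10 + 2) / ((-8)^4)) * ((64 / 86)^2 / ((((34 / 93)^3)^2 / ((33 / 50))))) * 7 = 28246944419199891 / 18856329246722500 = 1.50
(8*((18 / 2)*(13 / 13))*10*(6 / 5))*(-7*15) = -90720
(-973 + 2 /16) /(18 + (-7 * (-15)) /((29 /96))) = -225707 /84816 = -2.66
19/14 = 1.36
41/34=1.21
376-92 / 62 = 11610 / 31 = 374.52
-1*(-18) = 18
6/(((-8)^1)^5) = -3/16384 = -0.00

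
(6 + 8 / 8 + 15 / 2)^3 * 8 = 24389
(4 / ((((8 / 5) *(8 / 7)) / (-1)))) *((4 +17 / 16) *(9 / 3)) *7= -59535 / 256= -232.56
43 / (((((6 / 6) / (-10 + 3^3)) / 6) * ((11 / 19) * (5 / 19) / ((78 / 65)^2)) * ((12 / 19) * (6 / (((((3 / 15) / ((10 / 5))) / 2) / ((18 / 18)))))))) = 15041787 / 27500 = 546.97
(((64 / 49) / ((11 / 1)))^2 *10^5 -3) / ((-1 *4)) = -351.72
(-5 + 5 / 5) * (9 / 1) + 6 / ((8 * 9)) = -35.92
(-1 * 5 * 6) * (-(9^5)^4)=364729963771707864030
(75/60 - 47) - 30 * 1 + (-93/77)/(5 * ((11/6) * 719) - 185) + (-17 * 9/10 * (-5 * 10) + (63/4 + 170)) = 2589557567/2959495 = 875.00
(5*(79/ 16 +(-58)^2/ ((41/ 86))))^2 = 536409455065225/ 430336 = 1246489847.62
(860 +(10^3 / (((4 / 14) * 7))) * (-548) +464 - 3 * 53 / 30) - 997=-2736783 / 10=-273678.30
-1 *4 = -4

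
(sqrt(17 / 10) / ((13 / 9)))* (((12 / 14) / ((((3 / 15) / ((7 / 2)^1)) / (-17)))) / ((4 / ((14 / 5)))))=-3213* sqrt(170) / 260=-161.12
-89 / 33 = -2.70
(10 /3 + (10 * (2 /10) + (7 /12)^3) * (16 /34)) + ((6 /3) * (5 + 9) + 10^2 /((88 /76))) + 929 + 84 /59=2500271335 /2383128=1049.16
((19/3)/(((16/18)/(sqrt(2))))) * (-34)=-969 * sqrt(2)/4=-342.59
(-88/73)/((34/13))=-572/1241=-0.46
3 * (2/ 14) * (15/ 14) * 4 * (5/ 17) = 450/ 833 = 0.54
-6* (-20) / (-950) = -12 / 95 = -0.13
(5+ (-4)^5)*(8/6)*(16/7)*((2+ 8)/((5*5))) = -1242.21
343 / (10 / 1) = 343 / 10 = 34.30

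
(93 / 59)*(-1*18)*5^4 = -17733.05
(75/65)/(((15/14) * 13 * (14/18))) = 18/169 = 0.11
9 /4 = 2.25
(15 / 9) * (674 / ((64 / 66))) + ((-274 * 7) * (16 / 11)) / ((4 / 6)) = -532627 / 176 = -3026.29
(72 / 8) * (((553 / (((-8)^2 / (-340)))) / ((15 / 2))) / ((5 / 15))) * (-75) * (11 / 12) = 23267475 / 32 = 727108.59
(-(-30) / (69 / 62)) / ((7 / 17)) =10540 / 161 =65.47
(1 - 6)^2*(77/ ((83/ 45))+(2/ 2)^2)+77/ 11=89281/ 83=1075.67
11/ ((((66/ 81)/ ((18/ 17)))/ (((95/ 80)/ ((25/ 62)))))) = 143127/ 3400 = 42.10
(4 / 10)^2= 4 / 25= 0.16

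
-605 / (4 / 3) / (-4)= 1815 / 16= 113.44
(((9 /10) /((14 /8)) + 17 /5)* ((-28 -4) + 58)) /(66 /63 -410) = -5343 /21470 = -0.25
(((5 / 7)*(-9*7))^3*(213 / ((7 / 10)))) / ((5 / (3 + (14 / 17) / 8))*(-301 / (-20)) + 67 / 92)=-3767796405000 / 3394307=-1110034.07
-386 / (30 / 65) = -2509 / 3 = -836.33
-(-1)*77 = 77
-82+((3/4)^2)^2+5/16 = -20831/256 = -81.37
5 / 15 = 1 / 3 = 0.33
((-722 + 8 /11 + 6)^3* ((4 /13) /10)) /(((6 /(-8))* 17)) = 3896575008256 /4412265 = 883123.52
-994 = -994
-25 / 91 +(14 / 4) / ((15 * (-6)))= -5137 / 16380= -0.31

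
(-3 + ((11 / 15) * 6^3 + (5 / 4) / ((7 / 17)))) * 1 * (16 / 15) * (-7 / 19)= -88724 / 1425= -62.26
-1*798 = -798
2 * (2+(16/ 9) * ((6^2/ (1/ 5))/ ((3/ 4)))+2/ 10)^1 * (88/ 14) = 80872/ 15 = 5391.47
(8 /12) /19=2 /57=0.04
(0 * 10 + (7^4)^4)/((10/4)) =13293172227840.40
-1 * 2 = -2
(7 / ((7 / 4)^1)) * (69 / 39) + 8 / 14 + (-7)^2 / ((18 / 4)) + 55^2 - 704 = 1916081 / 819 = 2339.54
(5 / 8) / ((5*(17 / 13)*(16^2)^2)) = 13 / 8912896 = 0.00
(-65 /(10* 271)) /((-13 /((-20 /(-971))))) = 10 /263141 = 0.00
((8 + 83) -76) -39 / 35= 486 / 35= 13.89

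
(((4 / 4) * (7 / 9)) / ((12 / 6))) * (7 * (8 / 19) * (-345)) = -22540 / 57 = -395.44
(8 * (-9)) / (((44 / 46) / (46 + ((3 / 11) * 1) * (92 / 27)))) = -427432 / 121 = -3532.50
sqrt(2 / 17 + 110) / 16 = 3 * sqrt(221) / 68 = 0.66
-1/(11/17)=-17/11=-1.55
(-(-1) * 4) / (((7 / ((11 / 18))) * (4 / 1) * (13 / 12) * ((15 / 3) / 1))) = 22 / 1365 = 0.02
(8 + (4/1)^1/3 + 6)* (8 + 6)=644/3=214.67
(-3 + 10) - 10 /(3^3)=6.63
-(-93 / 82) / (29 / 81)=7533 / 2378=3.17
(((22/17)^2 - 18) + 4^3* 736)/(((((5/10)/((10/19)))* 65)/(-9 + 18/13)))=-5388901848/927979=-5807.14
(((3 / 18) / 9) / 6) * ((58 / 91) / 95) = 29 / 1400490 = 0.00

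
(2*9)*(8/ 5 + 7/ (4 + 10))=37.80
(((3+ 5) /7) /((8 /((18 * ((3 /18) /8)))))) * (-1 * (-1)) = 3 /56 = 0.05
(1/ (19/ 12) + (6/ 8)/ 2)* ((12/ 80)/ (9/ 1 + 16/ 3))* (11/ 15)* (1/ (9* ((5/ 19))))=561/ 172000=0.00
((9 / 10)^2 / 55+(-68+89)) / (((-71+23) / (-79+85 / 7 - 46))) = 3043633 / 61600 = 49.41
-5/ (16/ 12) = -15/ 4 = -3.75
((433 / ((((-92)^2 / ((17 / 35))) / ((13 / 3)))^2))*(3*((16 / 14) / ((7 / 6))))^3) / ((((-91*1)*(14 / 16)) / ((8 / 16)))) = -8433232704 / 1976203903885225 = -0.00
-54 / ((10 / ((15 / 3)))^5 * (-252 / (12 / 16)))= 9 / 1792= 0.01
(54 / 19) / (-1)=-54 / 19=-2.84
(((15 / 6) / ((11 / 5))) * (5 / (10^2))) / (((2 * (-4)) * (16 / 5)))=-25 / 11264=-0.00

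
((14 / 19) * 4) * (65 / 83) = 3640 / 1577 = 2.31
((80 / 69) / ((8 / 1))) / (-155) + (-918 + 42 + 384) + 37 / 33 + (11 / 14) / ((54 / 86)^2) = -39133271641 / 80045658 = -488.89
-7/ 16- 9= -151/ 16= -9.44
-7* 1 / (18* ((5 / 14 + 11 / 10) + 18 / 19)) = -4655 / 28782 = -0.16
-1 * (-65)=65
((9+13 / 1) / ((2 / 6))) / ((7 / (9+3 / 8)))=2475 / 28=88.39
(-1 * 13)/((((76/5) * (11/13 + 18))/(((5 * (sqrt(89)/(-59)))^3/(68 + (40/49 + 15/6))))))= 0.00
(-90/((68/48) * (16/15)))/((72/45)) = -37.22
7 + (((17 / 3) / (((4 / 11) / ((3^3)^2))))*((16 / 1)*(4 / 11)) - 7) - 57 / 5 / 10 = 3304743 / 50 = 66094.86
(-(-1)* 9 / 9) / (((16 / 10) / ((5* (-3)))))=-75 / 8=-9.38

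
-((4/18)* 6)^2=-16/9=-1.78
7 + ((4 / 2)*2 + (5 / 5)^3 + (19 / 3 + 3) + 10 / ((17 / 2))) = 22.51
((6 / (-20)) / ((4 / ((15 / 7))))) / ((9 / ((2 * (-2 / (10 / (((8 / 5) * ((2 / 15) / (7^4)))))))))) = 0.00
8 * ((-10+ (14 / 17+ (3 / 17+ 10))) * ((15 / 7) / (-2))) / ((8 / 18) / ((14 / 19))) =-270 / 19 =-14.21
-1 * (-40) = 40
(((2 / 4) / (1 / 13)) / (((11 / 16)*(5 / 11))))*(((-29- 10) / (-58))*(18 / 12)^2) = 4563 / 145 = 31.47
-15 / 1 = -15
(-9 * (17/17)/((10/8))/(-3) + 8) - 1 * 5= 27/5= 5.40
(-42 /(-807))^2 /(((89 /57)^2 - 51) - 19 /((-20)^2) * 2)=-127360800 /2287861688491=-0.00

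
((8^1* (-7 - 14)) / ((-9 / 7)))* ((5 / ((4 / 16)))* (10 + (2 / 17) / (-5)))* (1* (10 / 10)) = 1329664 / 51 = 26071.84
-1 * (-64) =64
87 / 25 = 3.48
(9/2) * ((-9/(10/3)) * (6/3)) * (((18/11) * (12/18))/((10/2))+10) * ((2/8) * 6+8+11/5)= -7989111/2750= -2905.13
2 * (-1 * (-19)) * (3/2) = 57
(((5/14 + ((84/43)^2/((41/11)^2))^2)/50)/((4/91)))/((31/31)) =760612334004497/3864285813024400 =0.20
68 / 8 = 17 / 2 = 8.50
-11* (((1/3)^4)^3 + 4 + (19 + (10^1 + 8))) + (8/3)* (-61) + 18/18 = -325596197/531441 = -612.67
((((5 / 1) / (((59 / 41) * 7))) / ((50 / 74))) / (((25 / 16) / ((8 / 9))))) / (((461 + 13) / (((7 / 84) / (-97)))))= -24272 / 32043792375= -0.00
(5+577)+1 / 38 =22117 / 38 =582.03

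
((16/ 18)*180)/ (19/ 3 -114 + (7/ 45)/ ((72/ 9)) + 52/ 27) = -172800/ 114179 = -1.51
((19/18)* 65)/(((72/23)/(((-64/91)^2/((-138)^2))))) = 6080/10680579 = 0.00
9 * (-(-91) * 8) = 6552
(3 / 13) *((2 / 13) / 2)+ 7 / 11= 1216 / 1859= 0.65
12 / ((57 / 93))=372 / 19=19.58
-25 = -25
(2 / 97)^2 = 4 / 9409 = 0.00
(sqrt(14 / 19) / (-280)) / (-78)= sqrt(266) / 414960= 0.00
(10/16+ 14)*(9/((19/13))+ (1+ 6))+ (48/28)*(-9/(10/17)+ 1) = 446667/2660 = 167.92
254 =254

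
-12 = -12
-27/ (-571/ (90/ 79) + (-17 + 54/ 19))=46170/ 881281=0.05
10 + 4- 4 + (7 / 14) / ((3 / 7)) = 67 / 6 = 11.17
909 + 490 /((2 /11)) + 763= 4367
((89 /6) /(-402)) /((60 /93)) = -2759 /48240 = -0.06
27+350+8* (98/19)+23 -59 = 7263/19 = 382.26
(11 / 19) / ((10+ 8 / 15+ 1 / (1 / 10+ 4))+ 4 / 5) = 0.05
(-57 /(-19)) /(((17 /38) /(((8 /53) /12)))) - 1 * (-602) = 542478 /901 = 602.08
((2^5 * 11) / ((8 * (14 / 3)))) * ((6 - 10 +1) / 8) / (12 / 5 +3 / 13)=-715 / 532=-1.34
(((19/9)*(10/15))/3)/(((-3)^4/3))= 38/2187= 0.02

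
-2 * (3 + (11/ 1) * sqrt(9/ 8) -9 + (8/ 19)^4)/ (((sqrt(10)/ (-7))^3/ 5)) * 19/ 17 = -26679569 * sqrt(10)/ 116603 + 215061 * sqrt(5)/ 340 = 690.83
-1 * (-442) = 442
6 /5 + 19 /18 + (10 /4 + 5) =9.76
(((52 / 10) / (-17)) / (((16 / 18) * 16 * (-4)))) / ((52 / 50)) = 45 / 8704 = 0.01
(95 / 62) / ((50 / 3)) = 57 / 620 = 0.09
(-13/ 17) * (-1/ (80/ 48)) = 39/ 85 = 0.46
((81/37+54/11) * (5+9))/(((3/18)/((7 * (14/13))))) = 23782248/5291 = 4494.85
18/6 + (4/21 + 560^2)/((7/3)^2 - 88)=-19741209/5201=-3795.66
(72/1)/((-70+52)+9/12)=-96/23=-4.17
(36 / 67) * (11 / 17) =396 / 1139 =0.35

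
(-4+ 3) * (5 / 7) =-0.71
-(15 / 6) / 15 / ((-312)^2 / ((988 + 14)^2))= -27889 / 16224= -1.72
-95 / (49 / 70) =-950 / 7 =-135.71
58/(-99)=-0.59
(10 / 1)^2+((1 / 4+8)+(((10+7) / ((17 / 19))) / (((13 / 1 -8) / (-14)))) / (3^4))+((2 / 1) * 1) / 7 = 1223347 / 11340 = 107.88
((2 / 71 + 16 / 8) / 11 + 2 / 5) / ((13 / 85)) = 38794 / 10153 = 3.82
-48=-48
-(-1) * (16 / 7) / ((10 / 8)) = 64 / 35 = 1.83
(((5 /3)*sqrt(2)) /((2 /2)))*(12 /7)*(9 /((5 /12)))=432*sqrt(2) /7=87.28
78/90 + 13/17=416/255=1.63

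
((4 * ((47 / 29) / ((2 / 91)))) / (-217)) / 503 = -1222 / 452197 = -0.00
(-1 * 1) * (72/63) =-8/7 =-1.14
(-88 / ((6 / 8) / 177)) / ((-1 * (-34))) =-10384 / 17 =-610.82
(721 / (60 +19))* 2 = 1442 / 79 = 18.25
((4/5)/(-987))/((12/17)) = -17/14805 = -0.00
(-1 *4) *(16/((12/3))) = -16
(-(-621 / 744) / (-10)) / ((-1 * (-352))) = -207 / 872960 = -0.00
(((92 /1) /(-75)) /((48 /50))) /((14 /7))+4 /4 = 13 /36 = 0.36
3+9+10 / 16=101 / 8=12.62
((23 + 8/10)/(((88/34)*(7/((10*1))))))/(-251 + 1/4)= -34/649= -0.05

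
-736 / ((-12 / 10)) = 1840 / 3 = 613.33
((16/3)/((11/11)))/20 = 4/15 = 0.27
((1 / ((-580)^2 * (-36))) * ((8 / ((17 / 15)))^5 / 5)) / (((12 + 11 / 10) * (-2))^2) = -8640000 / 20491945586657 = -0.00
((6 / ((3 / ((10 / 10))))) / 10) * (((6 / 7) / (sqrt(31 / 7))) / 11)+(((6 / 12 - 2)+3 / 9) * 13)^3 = -753571 / 216+6 * sqrt(217) / 11935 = -3488.75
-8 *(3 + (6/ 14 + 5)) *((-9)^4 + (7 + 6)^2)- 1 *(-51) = -453743.29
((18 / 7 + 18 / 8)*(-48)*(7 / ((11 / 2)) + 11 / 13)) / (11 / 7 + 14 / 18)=-1104435 / 5291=-208.74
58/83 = 0.70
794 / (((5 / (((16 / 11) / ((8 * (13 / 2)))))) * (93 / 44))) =12704 / 6045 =2.10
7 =7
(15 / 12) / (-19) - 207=-15737 / 76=-207.07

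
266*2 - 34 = 498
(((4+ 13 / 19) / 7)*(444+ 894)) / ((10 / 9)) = 535869 / 665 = 805.82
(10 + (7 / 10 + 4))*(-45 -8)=-779.10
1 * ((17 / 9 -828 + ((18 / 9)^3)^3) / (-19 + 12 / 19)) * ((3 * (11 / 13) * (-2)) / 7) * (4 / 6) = -8.27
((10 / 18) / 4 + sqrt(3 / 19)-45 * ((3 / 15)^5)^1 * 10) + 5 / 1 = sqrt(57) / 19 + 22477 / 4500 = 5.39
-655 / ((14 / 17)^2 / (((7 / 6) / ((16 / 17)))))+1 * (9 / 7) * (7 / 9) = -3215327 / 2688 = -1196.18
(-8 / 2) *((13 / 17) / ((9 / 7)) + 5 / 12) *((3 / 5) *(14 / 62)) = -4333 / 7905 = -0.55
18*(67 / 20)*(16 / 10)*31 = 74772 / 25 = 2990.88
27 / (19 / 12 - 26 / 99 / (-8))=2673 / 160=16.71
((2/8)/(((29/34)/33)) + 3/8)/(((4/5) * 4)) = 11655/3712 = 3.14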